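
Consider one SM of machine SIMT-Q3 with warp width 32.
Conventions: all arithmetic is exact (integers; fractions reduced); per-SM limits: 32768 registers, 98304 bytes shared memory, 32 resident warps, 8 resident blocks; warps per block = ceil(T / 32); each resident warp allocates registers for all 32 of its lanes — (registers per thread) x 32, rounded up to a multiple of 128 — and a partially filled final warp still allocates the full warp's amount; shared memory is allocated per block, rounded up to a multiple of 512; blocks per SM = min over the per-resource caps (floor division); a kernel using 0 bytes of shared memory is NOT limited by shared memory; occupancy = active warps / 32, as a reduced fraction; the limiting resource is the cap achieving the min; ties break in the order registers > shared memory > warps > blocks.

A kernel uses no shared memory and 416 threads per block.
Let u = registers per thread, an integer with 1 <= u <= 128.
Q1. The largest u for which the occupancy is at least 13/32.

Answer: u = 76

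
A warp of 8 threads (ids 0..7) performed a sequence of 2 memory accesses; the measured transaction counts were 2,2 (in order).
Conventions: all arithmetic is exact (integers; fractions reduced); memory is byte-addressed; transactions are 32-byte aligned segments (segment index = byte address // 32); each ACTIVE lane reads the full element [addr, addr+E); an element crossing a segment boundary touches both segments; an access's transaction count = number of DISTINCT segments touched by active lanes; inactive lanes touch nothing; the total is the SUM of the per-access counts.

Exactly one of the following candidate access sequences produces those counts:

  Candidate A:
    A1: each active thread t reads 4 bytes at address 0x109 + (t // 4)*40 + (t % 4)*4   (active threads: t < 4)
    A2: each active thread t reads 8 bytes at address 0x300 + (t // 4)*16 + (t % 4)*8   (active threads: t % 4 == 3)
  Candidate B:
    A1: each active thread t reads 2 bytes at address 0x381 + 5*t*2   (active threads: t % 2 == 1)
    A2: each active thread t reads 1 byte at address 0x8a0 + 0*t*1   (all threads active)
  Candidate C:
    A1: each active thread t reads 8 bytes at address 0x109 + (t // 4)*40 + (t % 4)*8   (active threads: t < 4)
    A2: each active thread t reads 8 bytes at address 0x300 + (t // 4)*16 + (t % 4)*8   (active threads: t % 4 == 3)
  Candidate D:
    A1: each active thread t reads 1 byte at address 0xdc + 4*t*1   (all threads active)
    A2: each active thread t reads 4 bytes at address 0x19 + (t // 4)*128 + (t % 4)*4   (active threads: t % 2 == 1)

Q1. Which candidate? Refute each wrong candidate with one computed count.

A: A1 gives 1 transaction, not 2
B: A1 gives 3 transactions, not 2
D: A2 gives 4 transactions, not 2
C: all counts match (2,2)

Answer: C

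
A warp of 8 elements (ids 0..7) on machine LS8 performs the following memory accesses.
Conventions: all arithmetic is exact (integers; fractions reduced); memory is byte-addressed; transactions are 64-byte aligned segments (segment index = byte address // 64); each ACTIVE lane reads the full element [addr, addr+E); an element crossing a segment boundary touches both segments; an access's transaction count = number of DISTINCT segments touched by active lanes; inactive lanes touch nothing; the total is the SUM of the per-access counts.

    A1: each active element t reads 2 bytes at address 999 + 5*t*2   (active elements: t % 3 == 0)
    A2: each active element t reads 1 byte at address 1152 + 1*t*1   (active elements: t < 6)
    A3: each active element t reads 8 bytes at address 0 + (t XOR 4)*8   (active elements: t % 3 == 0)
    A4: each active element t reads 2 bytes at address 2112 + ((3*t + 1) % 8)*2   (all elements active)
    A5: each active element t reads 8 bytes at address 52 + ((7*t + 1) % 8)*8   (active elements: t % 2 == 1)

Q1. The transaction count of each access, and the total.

A1: 2 transactions
A2: 1 transaction
A3: 1 transaction
A4: 1 transaction
A5: 2 transactions

Answer: 2,1,1,1,2; total 7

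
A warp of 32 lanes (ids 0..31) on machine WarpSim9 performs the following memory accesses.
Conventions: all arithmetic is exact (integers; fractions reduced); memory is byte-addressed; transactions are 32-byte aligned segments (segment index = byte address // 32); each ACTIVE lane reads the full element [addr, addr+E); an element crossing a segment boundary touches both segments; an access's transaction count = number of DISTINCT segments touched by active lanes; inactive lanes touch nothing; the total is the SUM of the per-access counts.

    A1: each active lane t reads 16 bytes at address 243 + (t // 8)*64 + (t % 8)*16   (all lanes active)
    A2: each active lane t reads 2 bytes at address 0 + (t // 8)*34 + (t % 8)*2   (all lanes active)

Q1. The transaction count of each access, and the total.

A1: 11 transactions
A2: 4 transactions

Answer: 11,4; total 15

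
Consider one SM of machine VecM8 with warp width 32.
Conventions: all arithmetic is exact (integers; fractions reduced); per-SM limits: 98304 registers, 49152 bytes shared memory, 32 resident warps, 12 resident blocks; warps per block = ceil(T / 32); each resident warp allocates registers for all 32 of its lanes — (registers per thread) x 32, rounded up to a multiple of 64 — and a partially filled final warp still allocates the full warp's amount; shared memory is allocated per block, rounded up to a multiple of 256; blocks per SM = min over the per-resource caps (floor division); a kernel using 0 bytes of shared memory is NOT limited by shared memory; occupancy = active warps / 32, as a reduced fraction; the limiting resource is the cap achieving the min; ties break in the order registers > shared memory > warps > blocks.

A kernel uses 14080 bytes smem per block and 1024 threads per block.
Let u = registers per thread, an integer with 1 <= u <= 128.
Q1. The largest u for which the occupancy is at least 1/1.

Answer: u = 96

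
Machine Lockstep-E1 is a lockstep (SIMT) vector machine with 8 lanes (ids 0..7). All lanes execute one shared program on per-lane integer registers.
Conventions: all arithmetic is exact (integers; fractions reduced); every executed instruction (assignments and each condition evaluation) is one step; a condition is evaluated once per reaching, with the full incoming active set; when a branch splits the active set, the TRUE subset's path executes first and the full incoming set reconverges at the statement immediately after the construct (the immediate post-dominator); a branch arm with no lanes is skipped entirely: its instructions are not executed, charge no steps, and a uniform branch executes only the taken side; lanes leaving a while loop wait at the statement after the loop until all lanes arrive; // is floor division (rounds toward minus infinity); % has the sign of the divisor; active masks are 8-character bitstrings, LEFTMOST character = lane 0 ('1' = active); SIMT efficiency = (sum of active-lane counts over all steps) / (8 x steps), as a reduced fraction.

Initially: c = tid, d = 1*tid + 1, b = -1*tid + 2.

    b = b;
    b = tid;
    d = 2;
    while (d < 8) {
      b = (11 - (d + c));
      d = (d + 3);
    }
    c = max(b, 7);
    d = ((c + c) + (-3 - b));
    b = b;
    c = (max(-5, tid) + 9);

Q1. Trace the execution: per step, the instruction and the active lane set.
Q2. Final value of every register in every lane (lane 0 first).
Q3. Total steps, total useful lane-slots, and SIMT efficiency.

step 0: b <- b                       11111111
step 1: b <- tid                     11111111
step 2: d <- 2                       11111111
step 3: eval (d < 8)                 11111111
step 4: b <- (11 - (d + c))          11111111
step 5: d <- (d + 3)                 11111111
step 6: eval (d < 8)                 11111111
step 7: b <- (11 - (d + c))          11111111
step 8: d <- (d + 3)                 11111111
step 9: eval (d < 8)                 11111111
step 10: c <- max(b, 7)               11111111
step 11: d <- ((c + c) + (-3 - b))    11111111
step 12: b <- b                       11111111
step 13: c <- (max(-5, tid) + 9)      11111111

Answer: 14 steps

c: 9,10,11,12,13,14,15,16
d: 5,6,7,8,9,10,11,12
b: 6,5,4,3,2,1,0,-1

steps = 14; useful = 112; efficiency = 112/112 = 1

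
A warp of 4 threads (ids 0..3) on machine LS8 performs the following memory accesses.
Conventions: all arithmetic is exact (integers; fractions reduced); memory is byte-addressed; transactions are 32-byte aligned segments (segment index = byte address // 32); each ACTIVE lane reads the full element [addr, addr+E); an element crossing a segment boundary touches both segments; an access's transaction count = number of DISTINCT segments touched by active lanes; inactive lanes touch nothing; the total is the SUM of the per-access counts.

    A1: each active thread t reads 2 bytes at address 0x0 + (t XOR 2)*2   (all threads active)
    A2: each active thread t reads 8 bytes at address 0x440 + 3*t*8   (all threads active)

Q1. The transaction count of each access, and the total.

A1: 1 transaction
A2: 3 transactions

Answer: 1,3; total 4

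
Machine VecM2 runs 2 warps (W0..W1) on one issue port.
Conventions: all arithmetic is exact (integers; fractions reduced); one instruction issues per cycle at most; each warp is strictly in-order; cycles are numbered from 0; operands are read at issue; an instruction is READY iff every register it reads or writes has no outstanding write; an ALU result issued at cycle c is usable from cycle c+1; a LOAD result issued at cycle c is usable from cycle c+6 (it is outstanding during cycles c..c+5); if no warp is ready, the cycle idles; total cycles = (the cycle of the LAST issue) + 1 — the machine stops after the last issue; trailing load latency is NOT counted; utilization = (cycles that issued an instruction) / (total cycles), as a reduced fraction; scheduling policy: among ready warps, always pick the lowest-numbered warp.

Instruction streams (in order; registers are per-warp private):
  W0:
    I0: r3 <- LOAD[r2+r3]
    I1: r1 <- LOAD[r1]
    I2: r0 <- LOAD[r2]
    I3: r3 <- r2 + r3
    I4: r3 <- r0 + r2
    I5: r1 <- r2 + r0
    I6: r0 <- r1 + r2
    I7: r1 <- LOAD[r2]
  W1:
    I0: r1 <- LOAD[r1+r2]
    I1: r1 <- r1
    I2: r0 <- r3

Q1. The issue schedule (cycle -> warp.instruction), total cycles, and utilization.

cycle 0: W0.I0
cycle 1: W0.I1
cycle 2: W0.I2
cycle 3: W1.I0
cycle 4: idle
cycle 5: idle
cycle 6: W0.I3
cycle 7: idle
cycle 8: W0.I4
cycle 9: W0.I5
cycle 10: W0.I6
cycle 11: W0.I7
cycle 12: W1.I1
cycle 13: W1.I2

Answer: 14 cycles, utilization 11/14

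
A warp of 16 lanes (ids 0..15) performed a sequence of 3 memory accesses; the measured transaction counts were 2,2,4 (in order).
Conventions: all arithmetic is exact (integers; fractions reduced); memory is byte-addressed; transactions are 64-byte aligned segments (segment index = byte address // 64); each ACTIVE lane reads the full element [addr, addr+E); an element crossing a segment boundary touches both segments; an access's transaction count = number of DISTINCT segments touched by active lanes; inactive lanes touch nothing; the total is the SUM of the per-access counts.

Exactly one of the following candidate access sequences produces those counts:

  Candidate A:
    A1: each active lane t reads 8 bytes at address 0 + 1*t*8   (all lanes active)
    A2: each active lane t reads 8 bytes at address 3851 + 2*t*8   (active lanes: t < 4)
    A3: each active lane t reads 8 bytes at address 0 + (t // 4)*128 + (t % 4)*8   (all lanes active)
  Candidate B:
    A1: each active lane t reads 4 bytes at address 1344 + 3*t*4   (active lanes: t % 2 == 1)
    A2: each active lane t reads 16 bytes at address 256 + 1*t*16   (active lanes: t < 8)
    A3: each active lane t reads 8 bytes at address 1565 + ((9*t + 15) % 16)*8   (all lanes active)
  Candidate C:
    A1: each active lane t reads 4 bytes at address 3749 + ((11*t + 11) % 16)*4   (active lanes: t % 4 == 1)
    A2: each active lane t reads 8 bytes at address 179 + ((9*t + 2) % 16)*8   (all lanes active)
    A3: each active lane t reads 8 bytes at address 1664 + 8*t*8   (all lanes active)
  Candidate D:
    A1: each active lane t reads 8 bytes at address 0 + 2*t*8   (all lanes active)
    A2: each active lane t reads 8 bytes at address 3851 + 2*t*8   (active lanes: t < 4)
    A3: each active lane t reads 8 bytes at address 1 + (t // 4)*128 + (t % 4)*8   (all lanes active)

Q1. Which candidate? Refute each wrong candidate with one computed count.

B: A1 gives 3 transactions, not 2
C: A2 gives 3 transactions, not 2
D: A1 gives 4 transactions, not 2
A: all counts match (2,2,4)

Answer: A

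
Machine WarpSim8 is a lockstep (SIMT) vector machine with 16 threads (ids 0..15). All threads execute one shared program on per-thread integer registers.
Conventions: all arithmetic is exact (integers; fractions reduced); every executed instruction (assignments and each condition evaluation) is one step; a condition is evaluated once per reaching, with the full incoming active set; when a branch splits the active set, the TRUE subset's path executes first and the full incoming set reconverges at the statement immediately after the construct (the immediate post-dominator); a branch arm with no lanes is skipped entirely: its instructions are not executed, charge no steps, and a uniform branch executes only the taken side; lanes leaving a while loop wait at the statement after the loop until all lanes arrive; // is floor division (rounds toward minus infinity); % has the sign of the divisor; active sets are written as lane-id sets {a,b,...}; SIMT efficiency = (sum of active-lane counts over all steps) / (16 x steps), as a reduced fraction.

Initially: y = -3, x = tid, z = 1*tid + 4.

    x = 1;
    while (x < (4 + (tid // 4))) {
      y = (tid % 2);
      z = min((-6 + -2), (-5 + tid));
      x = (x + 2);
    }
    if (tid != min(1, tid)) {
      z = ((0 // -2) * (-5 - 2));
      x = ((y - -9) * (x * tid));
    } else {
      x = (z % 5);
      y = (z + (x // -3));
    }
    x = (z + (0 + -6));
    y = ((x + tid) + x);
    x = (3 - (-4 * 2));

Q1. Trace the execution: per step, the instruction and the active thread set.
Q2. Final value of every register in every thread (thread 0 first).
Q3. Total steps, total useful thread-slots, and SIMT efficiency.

step 0: x <- 1                       {0,1,2,3,4,5,6,7,8,9,10,11,12,13,14,15}
step 1: eval (x < (4 + (tid // 4)))  {0,1,2,3,4,5,6,7,8,9,10,11,12,13,14,15}
step 2: y <- (tid % 2)               {0,1,2,3,4,5,6,7,8,9,10,11,12,13,14,15}
step 3: z <- min((-6 + -2), (-5 + tid)) {0,1,2,3,4,5,6,7,8,9,10,11,12,13,14,15}
step 4: x <- (x + 2)                 {0,1,2,3,4,5,6,7,8,9,10,11,12,13,14,15}
step 5: eval (x < (4 + (tid // 4)))  {0,1,2,3,4,5,6,7,8,9,10,11,12,13,14,15}
step 6: y <- (tid % 2)               {0,1,2,3,4,5,6,7,8,9,10,11,12,13,14,15}
step 7: z <- min((-6 + -2), (-5 + tid)) {0,1,2,3,4,5,6,7,8,9,10,11,12,13,14,15}
step 8: x <- (x + 2)                 {0,1,2,3,4,5,6,7,8,9,10,11,12,13,14,15}
step 9: eval (x < (4 + (tid // 4)))  {0,1,2,3,4,5,6,7,8,9,10,11,12,13,14,15}
step 10: y <- (tid % 2)               {8,9,10,11,12,13,14,15}
step 11: z <- min((-6 + -2), (-5 + tid)) {8,9,10,11,12,13,14,15}
step 12: x <- (x + 2)                 {8,9,10,11,12,13,14,15}
step 13: eval (x < (4 + (tid // 4)))  {8,9,10,11,12,13,14,15}
step 14: eval (tid != min(1, tid))    {0,1,2,3,4,5,6,7,8,9,10,11,12,13,14,15}
step 15: z <- ((0 // -2) * (-5 - 2))  {2,3,4,5,6,7,8,9,10,11,12,13,14,15}
step 16: x <- ((y - -9) * (x * tid))  {2,3,4,5,6,7,8,9,10,11,12,13,14,15}
step 17: x <- (z % 5)                 {0,1}
step 18: y <- (z + (x // -3))         {0,1}
step 19: x <- (z + (0 + -6))          {0,1,2,3,4,5,6,7,8,9,10,11,12,13,14,15}
step 20: y <- ((x + tid) + x)         {0,1,2,3,4,5,6,7,8,9,10,11,12,13,14,15}
step 21: x <- (3 - (-4 * 2))          {0,1,2,3,4,5,6,7,8,9,10,11,12,13,14,15}

Answer: 22 steps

y: -28,-27,-10,-9,-8,-7,-6,-5,-4,-3,-2,-1,0,1,2,3
x: 11,11,11,11,11,11,11,11,11,11,11,11,11,11,11,11
z: -8,-8,0,0,0,0,0,0,0,0,0,0,0,0,0,0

steps = 22; useful = 288; efficiency = 288/352 = 9/11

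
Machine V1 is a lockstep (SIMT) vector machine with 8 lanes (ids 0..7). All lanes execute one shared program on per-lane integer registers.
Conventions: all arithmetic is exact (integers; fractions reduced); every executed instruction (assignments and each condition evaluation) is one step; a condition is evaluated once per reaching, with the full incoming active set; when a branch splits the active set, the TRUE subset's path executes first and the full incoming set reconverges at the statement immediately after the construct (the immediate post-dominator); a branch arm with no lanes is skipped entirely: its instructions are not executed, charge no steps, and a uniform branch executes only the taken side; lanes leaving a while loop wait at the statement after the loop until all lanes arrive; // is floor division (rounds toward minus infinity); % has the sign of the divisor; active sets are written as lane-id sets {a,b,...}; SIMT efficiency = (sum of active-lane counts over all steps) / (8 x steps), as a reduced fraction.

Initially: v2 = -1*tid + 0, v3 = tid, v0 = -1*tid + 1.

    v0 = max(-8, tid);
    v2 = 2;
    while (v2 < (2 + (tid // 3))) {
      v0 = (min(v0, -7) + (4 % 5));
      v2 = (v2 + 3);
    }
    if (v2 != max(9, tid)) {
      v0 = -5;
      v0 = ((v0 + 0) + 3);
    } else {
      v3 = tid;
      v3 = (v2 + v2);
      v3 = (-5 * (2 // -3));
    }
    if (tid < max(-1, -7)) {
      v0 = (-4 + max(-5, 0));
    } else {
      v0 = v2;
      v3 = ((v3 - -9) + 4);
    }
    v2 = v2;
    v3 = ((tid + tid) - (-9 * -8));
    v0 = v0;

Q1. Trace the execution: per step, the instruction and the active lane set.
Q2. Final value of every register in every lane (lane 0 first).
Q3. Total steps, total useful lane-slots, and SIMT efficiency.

step 0: v0 <- max(-8, tid)           {0,1,2,3,4,5,6,7}
step 1: v2 <- 2                      {0,1,2,3,4,5,6,7}
step 2: eval (v2 < (2 + (tid // 3))) {0,1,2,3,4,5,6,7}
step 3: v0 <- (min(v0, -7) + (4 % 5)) {3,4,5,6,7}
step 4: v2 <- (v2 + 3)               {3,4,5,6,7}
step 5: eval (v2 < (2 + (tid // 3))) {3,4,5,6,7}
step 6: eval (v2 != max(9, tid))     {0,1,2,3,4,5,6,7}
step 7: v0 <- -5                     {0,1,2,3,4,5,6,7}
step 8: v0 <- ((v0 + 0) + 3)         {0,1,2,3,4,5,6,7}
step 9: eval (tid < max(-1, -7))     {0,1,2,3,4,5,6,7}
step 10: v0 <- v2                     {0,1,2,3,4,5,6,7}
step 11: v3 <- ((v3 - -9) + 4)        {0,1,2,3,4,5,6,7}
step 12: v2 <- v2                     {0,1,2,3,4,5,6,7}
step 13: v3 <- ((tid + tid) - (-9 * -8)) {0,1,2,3,4,5,6,7}
step 14: v0 <- v0                     {0,1,2,3,4,5,6,7}

Answer: 15 steps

v2: 2,2,2,5,5,5,5,5
v3: -72,-70,-68,-66,-64,-62,-60,-58
v0: 2,2,2,5,5,5,5,5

steps = 15; useful = 111; efficiency = 111/120 = 37/40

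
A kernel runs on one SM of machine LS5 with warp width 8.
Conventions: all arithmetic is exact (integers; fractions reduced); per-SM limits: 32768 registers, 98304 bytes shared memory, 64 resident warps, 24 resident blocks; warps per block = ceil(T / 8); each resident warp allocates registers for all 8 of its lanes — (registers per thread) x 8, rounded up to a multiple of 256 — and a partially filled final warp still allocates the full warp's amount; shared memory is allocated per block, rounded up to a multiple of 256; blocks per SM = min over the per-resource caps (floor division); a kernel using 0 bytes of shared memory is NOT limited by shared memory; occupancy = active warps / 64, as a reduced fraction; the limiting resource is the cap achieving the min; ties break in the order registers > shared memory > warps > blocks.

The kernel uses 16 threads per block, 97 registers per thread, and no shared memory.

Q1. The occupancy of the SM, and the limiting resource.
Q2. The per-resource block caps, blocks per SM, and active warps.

Answer: occupancy 1/2, limited by registers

registers: 16 blocks
shared memory: no limit (kernel uses none)
warps: 32 blocks
blocks: 24 blocks

Answer: 16 blocks, 32 active warps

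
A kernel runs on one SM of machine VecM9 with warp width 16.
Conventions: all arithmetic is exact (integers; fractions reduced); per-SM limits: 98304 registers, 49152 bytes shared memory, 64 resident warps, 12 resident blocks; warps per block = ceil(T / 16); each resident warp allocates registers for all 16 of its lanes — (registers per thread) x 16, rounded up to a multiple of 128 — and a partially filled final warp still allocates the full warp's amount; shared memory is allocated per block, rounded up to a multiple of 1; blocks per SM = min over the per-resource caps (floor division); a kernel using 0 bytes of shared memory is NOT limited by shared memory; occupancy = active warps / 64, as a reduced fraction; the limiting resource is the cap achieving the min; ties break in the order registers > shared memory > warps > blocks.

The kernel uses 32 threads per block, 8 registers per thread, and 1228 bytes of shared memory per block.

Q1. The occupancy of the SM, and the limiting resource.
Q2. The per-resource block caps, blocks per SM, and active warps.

Answer: occupancy 3/8, limited by blocks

registers: 384 blocks
shared memory: 40 blocks
warps: 32 blocks
blocks: 12 blocks

Answer: 12 blocks, 24 active warps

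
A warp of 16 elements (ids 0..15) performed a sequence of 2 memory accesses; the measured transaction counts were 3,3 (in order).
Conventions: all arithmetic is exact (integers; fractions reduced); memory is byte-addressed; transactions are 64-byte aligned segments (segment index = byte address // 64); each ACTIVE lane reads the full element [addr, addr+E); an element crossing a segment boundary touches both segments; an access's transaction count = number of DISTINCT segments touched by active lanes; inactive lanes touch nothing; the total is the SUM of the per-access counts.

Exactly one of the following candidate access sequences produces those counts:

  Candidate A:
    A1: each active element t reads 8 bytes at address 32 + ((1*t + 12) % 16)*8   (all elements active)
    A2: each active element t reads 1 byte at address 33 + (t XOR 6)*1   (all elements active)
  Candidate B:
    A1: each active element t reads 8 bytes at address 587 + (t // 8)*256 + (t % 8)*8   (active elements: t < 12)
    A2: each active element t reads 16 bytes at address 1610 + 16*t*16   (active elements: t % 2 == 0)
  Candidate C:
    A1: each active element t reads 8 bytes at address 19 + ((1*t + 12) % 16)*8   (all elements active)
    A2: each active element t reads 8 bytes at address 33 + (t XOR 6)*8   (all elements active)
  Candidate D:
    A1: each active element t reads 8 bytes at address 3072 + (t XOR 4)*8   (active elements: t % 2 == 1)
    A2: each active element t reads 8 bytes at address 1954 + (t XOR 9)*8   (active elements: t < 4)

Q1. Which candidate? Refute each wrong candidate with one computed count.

A: A2 gives 1 transaction, not 3
B: A2 gives 8 transactions, not 3
D: A1 gives 2 transactions, not 3
C: all counts match (3,3)

Answer: C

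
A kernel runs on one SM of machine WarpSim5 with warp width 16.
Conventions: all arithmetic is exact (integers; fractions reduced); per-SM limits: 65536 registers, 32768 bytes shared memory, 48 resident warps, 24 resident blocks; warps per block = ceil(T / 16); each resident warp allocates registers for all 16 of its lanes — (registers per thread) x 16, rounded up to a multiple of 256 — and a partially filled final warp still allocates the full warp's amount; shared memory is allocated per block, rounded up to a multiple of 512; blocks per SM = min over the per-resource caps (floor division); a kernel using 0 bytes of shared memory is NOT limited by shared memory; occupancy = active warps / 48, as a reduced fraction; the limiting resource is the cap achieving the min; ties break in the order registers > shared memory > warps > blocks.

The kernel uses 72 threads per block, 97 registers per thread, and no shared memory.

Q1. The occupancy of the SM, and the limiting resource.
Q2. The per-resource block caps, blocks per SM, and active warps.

Answer: occupancy 35/48, limited by registers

registers: 7 blocks
shared memory: no limit (kernel uses none)
warps: 9 blocks
blocks: 24 blocks

Answer: 7 blocks, 35 active warps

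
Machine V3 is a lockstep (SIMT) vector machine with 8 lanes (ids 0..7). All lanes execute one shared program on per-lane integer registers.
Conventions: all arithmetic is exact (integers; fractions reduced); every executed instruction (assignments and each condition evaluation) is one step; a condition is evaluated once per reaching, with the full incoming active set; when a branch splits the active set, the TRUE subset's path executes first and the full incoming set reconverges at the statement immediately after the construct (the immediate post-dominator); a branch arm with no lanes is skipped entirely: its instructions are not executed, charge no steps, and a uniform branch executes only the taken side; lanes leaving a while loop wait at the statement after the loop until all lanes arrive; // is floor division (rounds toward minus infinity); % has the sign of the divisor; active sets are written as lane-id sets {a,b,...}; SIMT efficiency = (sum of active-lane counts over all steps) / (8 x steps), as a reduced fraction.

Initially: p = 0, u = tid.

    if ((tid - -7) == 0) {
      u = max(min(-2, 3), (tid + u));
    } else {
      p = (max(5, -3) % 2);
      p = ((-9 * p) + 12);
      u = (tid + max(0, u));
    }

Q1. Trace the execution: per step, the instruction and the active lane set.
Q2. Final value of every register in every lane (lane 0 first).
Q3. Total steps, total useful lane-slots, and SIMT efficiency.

step 0: eval ((tid - -7) == 0)       {0,1,2,3,4,5,6,7}
step 1: p <- (max(5, -3) % 2)        {0,1,2,3,4,5,6,7}
step 2: p <- ((-9 * p) + 12)         {0,1,2,3,4,5,6,7}
step 3: u <- (tid + max(0, u))       {0,1,2,3,4,5,6,7}

Answer: 4 steps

p: 3,3,3,3,3,3,3,3
u: 0,2,4,6,8,10,12,14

steps = 4; useful = 32; efficiency = 32/32 = 1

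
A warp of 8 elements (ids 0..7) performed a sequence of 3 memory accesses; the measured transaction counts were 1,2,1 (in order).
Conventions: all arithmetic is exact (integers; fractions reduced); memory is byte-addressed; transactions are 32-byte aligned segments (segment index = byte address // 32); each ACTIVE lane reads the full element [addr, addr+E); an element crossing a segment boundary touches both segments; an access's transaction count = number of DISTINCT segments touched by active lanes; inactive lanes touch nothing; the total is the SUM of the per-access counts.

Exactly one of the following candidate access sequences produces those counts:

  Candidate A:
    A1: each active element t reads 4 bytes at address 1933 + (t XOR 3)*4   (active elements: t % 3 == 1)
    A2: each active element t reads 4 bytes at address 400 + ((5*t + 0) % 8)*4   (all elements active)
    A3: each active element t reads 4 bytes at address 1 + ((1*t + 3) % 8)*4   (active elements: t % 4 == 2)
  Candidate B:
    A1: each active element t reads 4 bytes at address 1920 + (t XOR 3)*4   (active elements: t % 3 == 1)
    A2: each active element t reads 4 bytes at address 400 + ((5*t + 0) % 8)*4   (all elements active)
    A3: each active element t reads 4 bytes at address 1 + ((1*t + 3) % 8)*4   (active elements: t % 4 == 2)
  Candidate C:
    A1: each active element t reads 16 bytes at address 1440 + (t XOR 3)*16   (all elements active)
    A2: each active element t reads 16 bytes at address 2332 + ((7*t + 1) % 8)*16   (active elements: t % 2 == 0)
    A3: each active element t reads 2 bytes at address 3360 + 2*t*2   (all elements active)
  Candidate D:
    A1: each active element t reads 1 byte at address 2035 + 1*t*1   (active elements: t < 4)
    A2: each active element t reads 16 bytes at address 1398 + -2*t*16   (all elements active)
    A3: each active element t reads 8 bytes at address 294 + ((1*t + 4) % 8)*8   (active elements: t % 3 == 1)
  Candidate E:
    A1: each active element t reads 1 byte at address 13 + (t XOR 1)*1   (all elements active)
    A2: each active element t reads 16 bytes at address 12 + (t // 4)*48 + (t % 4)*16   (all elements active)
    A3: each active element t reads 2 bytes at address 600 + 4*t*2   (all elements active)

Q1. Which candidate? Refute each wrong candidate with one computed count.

A: A1 gives 2 transactions, not 1
C: A1 gives 4 transactions, not 1
D: A2 gives 9 transactions, not 2
E: A2 gives 4 transactions, not 2
B: all counts match (1,2,1)

Answer: B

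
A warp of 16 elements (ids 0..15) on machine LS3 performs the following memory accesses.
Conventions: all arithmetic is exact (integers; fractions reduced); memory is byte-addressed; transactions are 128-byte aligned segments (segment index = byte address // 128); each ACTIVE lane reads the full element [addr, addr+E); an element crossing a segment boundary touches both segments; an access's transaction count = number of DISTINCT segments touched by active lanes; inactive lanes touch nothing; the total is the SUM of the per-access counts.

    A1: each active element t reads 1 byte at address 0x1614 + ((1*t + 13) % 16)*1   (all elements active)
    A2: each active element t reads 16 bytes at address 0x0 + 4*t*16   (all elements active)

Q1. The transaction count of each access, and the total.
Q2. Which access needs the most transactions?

A1: 1 transaction
A2: 8 transactions

Answer: 1,8; total 9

Answer: A2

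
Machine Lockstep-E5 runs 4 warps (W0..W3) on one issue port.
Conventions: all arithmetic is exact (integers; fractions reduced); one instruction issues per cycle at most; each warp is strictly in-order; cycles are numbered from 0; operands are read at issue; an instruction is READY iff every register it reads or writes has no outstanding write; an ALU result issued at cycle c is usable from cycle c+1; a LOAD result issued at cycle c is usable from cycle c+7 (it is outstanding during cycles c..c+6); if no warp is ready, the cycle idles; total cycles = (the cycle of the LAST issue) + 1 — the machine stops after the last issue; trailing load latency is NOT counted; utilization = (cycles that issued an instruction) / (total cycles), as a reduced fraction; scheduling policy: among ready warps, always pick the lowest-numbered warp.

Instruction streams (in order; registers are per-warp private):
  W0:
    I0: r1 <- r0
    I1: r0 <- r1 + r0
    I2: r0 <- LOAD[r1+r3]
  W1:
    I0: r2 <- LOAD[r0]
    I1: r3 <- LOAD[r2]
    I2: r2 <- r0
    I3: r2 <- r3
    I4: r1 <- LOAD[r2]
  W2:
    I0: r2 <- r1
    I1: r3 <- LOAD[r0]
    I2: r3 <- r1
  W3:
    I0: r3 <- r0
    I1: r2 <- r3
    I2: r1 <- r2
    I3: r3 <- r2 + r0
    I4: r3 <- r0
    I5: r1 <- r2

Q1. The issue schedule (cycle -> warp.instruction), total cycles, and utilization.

cycle 0: W0.I0
cycle 1: W0.I1
cycle 2: W0.I2
cycle 3: W1.I0
cycle 4: W2.I0
cycle 5: W2.I1
cycle 6: W3.I0
cycle 7: W3.I1
cycle 8: W3.I2
cycle 9: W3.I3
cycle 10: W1.I1
cycle 11: W1.I2
cycle 12: W2.I2
cycle 13: W3.I4
cycle 14: W3.I5
cycle 15: idle
cycle 16: idle
cycle 17: W1.I3
cycle 18: W1.I4

Answer: 19 cycles, utilization 17/19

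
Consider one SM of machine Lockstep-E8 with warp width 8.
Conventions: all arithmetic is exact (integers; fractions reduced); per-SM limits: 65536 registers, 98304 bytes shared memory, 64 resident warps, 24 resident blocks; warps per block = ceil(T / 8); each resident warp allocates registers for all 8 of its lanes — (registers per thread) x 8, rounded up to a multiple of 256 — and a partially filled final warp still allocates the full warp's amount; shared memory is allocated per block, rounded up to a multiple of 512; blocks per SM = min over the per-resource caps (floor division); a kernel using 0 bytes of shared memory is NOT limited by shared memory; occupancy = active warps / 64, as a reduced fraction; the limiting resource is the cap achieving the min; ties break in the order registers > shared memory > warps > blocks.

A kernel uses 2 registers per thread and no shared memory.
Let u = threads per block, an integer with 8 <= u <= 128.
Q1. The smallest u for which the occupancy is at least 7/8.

Answer: u = 17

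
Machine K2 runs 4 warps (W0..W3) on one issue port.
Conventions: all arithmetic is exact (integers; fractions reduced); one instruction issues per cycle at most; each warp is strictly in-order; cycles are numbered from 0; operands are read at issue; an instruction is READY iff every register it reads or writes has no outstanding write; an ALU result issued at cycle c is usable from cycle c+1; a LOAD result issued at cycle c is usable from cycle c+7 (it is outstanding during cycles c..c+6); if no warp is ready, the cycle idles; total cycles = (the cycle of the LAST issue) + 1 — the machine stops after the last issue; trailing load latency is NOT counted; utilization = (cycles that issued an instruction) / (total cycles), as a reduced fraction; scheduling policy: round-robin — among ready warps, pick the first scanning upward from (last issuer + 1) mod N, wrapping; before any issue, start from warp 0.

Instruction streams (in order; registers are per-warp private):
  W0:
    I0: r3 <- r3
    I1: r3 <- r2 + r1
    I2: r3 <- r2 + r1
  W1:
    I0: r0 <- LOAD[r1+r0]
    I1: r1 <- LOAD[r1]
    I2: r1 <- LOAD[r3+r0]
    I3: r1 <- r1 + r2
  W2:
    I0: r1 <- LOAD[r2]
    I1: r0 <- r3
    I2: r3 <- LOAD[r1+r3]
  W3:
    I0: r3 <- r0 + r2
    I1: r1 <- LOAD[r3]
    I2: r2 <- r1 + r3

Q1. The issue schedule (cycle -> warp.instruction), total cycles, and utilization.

cycle 0: W0.I0
cycle 1: W1.I0
cycle 2: W2.I0
cycle 3: W3.I0
cycle 4: W0.I1
cycle 5: W1.I1
cycle 6: W2.I1
cycle 7: W3.I1
cycle 8: W0.I2
cycle 9: W2.I2
cycle 10: idle
cycle 11: idle
cycle 12: W1.I2
cycle 13: idle
cycle 14: W3.I2
cycle 15: idle
cycle 16: idle
cycle 17: idle
cycle 18: idle
cycle 19: W1.I3

Answer: 20 cycles, utilization 13/20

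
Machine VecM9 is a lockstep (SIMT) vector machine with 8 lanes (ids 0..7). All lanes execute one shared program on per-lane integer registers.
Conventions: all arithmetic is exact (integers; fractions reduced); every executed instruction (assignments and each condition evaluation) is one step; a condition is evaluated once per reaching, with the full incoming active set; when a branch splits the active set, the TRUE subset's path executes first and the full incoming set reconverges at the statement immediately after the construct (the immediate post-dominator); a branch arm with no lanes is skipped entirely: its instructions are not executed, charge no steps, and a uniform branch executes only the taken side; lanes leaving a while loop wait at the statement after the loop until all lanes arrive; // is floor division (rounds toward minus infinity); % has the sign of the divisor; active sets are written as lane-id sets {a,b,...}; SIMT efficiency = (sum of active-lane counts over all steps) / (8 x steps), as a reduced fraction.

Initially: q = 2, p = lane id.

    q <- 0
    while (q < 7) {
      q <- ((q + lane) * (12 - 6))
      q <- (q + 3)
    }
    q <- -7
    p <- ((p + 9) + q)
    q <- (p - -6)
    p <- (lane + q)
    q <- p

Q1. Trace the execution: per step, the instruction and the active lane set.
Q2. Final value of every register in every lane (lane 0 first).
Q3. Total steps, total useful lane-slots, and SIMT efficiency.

step 0: q <- 0                       {0,1,2,3,4,5,6,7}
step 1: eval (q < 7)                 {0,1,2,3,4,5,6,7}
step 2: q <- ((q + lane) * (12 - 6)) {0,1,2,3,4,5,6,7}
step 3: q <- (q + 3)                 {0,1,2,3,4,5,6,7}
step 4: eval (q < 7)                 {0,1,2,3,4,5,6,7}
step 5: q <- ((q + lane) * (12 - 6)) {0}
step 6: q <- (q + 3)                 {0}
step 7: eval (q < 7)                 {0}
step 8: q <- -7                      {0,1,2,3,4,5,6,7}
step 9: p <- ((p + 9) + q)           {0,1,2,3,4,5,6,7}
step 10: q <- (p - -6)                {0,1,2,3,4,5,6,7}
step 11: p <- (lane + q)              {0,1,2,3,4,5,6,7}
step 12: q <- p                       {0,1,2,3,4,5,6,7}

Answer: 13 steps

q: 8,10,12,14,16,18,20,22
p: 8,10,12,14,16,18,20,22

steps = 13; useful = 83; efficiency = 83/104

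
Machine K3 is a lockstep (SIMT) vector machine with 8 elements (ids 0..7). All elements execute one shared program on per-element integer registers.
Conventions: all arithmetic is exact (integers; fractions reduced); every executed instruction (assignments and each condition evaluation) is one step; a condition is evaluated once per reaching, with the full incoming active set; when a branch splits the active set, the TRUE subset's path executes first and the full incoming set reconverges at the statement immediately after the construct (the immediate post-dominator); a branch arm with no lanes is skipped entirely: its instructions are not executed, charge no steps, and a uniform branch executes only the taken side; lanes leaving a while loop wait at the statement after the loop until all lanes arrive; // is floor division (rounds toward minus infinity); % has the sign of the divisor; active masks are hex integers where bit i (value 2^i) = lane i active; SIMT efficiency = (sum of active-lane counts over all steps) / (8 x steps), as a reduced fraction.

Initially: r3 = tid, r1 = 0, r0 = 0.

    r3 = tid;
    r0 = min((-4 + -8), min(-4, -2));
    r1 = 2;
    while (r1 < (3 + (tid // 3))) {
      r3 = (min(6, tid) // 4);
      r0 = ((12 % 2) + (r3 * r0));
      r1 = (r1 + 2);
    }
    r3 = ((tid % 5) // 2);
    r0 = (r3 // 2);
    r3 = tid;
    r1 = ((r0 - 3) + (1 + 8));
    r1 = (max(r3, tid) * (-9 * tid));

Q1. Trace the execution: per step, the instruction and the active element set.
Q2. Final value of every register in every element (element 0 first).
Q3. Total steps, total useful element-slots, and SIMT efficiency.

step 0: r3 <- tid                    0xff
step 1: r0 <- min((-4 + -8), min(-4, -2)) 0xff
step 2: r1 <- 2                      0xff
step 3: eval (r1 < (3 + (tid // 3))) 0xff
step 4: r3 <- (min(6, tid) // 4)     0xff
step 5: r0 <- ((12 % 2) + (r3 * r0)) 0xff
step 6: r1 <- (r1 + 2)               0xff
step 7: eval (r1 < (3 + (tid // 3))) 0xff
step 8: r3 <- (min(6, tid) // 4)     0xc0
step 9: r0 <- ((12 % 2) + (r3 * r0)) 0xc0
step 10: r1 <- (r1 + 2)               0xc0
step 11: eval (r1 < (3 + (tid // 3))) 0xc0
step 12: r3 <- ((tid % 5) // 2)       0xff
step 13: r0 <- (r3 // 2)              0xff
step 14: r3 <- tid                    0xff
step 15: r1 <- ((r0 - 3) + (1 + 8))   0xff
step 16: r1 <- (max(r3, tid) * (-9 * tid)) 0xff

Answer: 17 steps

r3: 0,1,2,3,4,5,6,7
r1: 0,-9,-36,-81,-144,-225,-324,-441
r0: 0,0,0,0,1,0,0,0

steps = 17; useful = 112; efficiency = 112/136 = 14/17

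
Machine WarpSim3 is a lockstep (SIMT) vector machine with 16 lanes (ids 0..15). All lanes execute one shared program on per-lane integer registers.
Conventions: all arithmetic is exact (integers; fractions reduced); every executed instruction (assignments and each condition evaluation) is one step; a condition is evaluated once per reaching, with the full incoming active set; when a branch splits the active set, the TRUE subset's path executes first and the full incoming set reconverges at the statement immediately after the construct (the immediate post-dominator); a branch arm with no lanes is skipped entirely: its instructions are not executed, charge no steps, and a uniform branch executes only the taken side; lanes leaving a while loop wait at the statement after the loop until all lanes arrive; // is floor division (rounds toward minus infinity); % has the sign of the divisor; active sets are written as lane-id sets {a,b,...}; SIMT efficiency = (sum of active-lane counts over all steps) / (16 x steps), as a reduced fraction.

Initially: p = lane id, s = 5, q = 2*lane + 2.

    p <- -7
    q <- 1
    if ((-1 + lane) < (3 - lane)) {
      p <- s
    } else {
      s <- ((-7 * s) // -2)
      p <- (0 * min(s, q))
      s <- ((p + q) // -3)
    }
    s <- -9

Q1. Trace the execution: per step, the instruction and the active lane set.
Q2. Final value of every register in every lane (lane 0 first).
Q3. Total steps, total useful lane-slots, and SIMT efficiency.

step 0: p <- -7                      {0,1,2,3,4,5,6,7,8,9,10,11,12,13,14,15}
step 1: q <- 1                       {0,1,2,3,4,5,6,7,8,9,10,11,12,13,14,15}
step 2: eval ((-1 + lane) < (3 - lane)) {0,1,2,3,4,5,6,7,8,9,10,11,12,13,14,15}
step 3: p <- s                       {0,1}
step 4: s <- ((-7 * s) // -2)        {2,3,4,5,6,7,8,9,10,11,12,13,14,15}
step 5: p <- (0 * min(s, q))         {2,3,4,5,6,7,8,9,10,11,12,13,14,15}
step 6: s <- ((p + q) // -3)         {2,3,4,5,6,7,8,9,10,11,12,13,14,15}
step 7: s <- -9                      {0,1,2,3,4,5,6,7,8,9,10,11,12,13,14,15}

Answer: 8 steps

p: 5,5,0,0,0,0,0,0,0,0,0,0,0,0,0,0
s: -9,-9,-9,-9,-9,-9,-9,-9,-9,-9,-9,-9,-9,-9,-9,-9
q: 1,1,1,1,1,1,1,1,1,1,1,1,1,1,1,1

steps = 8; useful = 108; efficiency = 108/128 = 27/32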